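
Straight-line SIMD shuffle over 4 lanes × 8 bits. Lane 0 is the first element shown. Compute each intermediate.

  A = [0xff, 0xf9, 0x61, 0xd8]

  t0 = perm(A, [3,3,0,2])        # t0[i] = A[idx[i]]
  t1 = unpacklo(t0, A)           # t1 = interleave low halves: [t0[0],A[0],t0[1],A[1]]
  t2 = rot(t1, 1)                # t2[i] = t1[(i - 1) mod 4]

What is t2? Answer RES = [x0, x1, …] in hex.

RES = [0xf9, 0xd8, 0xff, 0xd8]

→ t0 |d8|d8|ff|61|
→ t1 |d8|ff|d8|f9|
→ t2 |f9|d8|ff|d8|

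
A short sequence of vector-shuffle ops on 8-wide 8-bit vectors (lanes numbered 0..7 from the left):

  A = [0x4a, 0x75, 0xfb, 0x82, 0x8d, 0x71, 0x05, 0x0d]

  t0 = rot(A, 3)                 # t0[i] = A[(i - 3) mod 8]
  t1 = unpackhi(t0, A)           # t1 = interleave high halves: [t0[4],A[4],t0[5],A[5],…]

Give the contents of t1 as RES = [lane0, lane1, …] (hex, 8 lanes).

RES = [0x75, 0x8d, 0xfb, 0x71, 0x82, 0x05, 0x8d, 0x0d]

t0 = [0x71, 0x05, 0x0d, 0x4a, 0x75, 0xfb, 0x82, 0x8d]
t1 = [0x75, 0x8d, 0xfb, 0x71, 0x82, 0x05, 0x8d, 0x0d]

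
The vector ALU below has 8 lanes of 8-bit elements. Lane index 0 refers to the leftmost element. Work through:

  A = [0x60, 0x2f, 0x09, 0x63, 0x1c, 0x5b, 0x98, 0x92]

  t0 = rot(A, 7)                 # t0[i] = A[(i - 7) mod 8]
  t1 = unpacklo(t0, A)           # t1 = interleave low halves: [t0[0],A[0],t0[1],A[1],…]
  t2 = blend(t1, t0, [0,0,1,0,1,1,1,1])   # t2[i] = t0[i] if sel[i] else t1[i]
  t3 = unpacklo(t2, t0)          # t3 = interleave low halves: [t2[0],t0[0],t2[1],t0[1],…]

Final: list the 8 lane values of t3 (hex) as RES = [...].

  t0: 2f 09 63 1c 5b 98 92 60
  t1: 2f 60 09 2f 63 09 1c 63
  t2: 2f 60 63 2f 5b 98 92 60
  t3: 2f 2f 60 09 63 63 2f 1c

RES = [0x2f, 0x2f, 0x60, 0x09, 0x63, 0x63, 0x2f, 0x1c]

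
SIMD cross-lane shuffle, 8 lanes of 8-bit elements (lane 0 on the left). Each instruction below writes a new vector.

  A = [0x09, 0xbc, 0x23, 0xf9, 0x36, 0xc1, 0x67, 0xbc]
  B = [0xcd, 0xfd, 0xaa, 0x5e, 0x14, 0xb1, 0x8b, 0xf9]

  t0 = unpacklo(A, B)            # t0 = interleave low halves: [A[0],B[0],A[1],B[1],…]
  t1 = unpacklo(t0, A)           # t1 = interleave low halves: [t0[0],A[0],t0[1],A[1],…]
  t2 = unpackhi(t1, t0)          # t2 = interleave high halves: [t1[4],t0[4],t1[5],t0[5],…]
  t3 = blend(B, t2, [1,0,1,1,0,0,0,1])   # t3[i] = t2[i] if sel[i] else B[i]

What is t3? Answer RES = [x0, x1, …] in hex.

  t0: 09 cd bc fd 23 aa f9 5e
  t1: 09 09 cd bc bc 23 fd f9
  t2: bc 23 23 aa fd f9 f9 5e
  t3: bc fd 23 aa 14 b1 8b 5e

RES = [ 0xbc  0xfd  0x23  0xaa  0x14  0xb1  0x8b  0x5e ]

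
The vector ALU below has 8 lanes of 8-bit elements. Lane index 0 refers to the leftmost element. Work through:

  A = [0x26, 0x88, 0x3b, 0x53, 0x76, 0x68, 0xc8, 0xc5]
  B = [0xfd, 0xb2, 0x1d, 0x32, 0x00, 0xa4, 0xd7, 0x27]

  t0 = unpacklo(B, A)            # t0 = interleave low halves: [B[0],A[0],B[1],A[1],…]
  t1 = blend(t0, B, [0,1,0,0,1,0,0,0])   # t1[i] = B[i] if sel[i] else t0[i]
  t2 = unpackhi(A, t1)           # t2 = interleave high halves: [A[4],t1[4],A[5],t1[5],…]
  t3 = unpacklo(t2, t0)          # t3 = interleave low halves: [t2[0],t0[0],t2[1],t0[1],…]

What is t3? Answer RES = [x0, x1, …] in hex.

t0 = [0xfd, 0x26, 0xb2, 0x88, 0x1d, 0x3b, 0x32, 0x53]
t1 = [0xfd, 0xb2, 0xb2, 0x88, 0x00, 0x3b, 0x32, 0x53]
t2 = [0x76, 0x00, 0x68, 0x3b, 0xc8, 0x32, 0xc5, 0x53]
t3 = [0x76, 0xfd, 0x00, 0x26, 0x68, 0xb2, 0x3b, 0x88]

RES = [ 0x76  0xfd  0x00  0x26  0x68  0xb2  0x3b  0x88 ]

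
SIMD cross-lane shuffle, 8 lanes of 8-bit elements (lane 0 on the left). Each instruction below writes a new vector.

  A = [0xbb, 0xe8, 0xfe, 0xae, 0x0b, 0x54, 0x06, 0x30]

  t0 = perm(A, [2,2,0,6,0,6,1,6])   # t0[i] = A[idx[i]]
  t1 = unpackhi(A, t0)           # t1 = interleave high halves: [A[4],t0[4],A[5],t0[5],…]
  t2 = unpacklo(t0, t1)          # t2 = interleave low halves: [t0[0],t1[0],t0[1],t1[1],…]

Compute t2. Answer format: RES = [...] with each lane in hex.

→ t0 |fe|fe|bb|06|bb|06|e8|06|
→ t1 |0b|bb|54|06|06|e8|30|06|
→ t2 |fe|0b|fe|bb|bb|54|06|06|

RES = [0xfe, 0x0b, 0xfe, 0xbb, 0xbb, 0x54, 0x06, 0x06]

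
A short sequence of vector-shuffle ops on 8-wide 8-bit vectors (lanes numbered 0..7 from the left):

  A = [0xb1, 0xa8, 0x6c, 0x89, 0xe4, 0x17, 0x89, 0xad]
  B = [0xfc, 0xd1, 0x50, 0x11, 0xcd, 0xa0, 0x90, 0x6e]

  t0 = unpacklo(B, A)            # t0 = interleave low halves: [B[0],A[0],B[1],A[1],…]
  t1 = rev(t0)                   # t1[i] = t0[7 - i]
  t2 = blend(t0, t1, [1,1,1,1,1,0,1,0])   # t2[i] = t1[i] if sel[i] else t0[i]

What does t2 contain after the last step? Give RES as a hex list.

RES = [ 0x89  0x11  0x6c  0x50  0xa8  0x6c  0xb1  0x89 ]

  t0: fc b1 d1 a8 50 6c 11 89
  t1: 89 11 6c 50 a8 d1 b1 fc
  t2: 89 11 6c 50 a8 6c b1 89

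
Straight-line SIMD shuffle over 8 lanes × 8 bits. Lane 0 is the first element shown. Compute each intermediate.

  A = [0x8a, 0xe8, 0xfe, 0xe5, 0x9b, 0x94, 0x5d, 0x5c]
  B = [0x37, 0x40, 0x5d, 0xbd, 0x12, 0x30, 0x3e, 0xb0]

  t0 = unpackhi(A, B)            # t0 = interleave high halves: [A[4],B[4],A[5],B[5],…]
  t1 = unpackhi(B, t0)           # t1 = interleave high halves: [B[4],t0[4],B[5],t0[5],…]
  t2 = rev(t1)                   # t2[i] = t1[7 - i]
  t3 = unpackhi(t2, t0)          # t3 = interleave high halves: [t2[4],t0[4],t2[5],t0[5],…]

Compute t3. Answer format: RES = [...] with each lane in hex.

→ t0 |9b|12|94|30|5d|3e|5c|b0|
→ t1 |12|5d|30|3e|3e|5c|b0|b0|
→ t2 |b0|b0|5c|3e|3e|30|5d|12|
→ t3 |3e|5d|30|3e|5d|5c|12|b0|

RES = [0x3e, 0x5d, 0x30, 0x3e, 0x5d, 0x5c, 0x12, 0xb0]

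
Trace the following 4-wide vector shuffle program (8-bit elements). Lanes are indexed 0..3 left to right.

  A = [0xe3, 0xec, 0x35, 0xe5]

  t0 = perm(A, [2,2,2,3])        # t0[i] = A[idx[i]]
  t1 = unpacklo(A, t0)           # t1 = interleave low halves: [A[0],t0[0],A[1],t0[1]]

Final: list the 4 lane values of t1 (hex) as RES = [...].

RES = [0xe3, 0x35, 0xec, 0x35]

  t0: 35 35 35 e5
  t1: e3 35 ec 35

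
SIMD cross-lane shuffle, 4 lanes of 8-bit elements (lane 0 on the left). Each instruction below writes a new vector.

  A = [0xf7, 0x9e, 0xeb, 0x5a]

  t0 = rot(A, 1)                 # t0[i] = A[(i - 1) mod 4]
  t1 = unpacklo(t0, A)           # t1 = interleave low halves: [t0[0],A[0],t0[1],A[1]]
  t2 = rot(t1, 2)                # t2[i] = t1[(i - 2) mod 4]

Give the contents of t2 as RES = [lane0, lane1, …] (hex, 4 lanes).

→ t0 |5a|f7|9e|eb|
→ t1 |5a|f7|f7|9e|
→ t2 |f7|9e|5a|f7|

RES = [0xf7, 0x9e, 0x5a, 0xf7]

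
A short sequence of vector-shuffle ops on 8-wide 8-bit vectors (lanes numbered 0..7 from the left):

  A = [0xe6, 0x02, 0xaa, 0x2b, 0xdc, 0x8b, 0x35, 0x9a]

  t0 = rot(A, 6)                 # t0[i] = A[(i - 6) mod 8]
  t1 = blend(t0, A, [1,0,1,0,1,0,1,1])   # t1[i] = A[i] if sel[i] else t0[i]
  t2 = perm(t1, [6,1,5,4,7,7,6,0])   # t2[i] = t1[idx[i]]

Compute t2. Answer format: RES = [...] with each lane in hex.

t0 = [0xaa, 0x2b, 0xdc, 0x8b, 0x35, 0x9a, 0xe6, 0x02]
t1 = [0xe6, 0x2b, 0xaa, 0x8b, 0xdc, 0x9a, 0x35, 0x9a]
t2 = [0x35, 0x2b, 0x9a, 0xdc, 0x9a, 0x9a, 0x35, 0xe6]

RES = [0x35, 0x2b, 0x9a, 0xdc, 0x9a, 0x9a, 0x35, 0xe6]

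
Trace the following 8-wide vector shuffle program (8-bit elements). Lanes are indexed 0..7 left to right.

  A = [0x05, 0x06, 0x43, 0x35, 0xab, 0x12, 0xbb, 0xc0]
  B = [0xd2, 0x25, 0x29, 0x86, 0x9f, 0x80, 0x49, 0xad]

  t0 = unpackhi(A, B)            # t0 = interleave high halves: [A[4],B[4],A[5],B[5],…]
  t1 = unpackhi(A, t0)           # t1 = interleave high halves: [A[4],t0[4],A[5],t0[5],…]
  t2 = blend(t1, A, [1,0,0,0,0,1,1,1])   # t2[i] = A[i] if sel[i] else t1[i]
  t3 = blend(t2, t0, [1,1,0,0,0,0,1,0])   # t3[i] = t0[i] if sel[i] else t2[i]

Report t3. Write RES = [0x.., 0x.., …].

→ t0 |ab|9f|12|80|bb|49|c0|ad|
→ t1 |ab|bb|12|49|bb|c0|c0|ad|
→ t2 |05|bb|12|49|bb|12|bb|c0|
→ t3 |ab|9f|12|49|bb|12|c0|c0|

RES = [ 0xab  0x9f  0x12  0x49  0xbb  0x12  0xc0  0xc0 ]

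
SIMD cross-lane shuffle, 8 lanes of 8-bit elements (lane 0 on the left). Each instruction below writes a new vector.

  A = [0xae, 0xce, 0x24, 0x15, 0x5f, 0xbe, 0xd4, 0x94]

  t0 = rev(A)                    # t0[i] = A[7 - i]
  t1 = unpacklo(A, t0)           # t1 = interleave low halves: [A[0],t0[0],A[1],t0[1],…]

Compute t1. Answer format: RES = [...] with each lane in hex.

RES = [ 0xae  0x94  0xce  0xd4  0x24  0xbe  0x15  0x5f ]

  t0: 94 d4 be 5f 15 24 ce ae
  t1: ae 94 ce d4 24 be 15 5f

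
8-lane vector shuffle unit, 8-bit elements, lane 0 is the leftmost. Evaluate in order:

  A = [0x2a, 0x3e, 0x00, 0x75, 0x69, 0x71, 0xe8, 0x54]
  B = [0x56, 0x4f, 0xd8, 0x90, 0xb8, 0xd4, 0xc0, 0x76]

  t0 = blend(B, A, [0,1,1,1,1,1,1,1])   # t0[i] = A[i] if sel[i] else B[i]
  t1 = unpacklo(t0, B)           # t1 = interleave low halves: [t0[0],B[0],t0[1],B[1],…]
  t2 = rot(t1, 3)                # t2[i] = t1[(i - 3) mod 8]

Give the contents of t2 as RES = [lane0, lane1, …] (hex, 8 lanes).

RES = [ 0xd8  0x75  0x90  0x56  0x56  0x3e  0x4f  0x00 ]

  t0: 56 3e 00 75 69 71 e8 54
  t1: 56 56 3e 4f 00 d8 75 90
  t2: d8 75 90 56 56 3e 4f 00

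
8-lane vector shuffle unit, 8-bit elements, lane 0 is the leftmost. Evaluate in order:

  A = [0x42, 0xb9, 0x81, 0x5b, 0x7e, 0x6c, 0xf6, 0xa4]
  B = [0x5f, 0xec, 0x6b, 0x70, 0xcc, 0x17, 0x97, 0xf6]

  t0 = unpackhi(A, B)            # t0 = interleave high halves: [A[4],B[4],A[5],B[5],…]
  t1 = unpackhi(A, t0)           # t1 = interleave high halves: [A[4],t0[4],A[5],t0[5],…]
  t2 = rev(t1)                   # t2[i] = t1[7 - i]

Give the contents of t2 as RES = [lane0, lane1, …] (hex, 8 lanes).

RES = [0xf6, 0xa4, 0xa4, 0xf6, 0x97, 0x6c, 0xf6, 0x7e]

  t0: 7e cc 6c 17 f6 97 a4 f6
  t1: 7e f6 6c 97 f6 a4 a4 f6
  t2: f6 a4 a4 f6 97 6c f6 7e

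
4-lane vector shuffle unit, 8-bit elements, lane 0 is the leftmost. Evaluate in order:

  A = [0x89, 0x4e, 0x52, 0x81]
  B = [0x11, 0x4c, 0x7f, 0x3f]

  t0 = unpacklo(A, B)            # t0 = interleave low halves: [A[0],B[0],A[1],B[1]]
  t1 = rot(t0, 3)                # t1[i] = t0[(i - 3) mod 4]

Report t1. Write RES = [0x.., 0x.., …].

t0 = [0x89, 0x11, 0x4e, 0x4c]
t1 = [0x11, 0x4e, 0x4c, 0x89]

RES = [0x11, 0x4e, 0x4c, 0x89]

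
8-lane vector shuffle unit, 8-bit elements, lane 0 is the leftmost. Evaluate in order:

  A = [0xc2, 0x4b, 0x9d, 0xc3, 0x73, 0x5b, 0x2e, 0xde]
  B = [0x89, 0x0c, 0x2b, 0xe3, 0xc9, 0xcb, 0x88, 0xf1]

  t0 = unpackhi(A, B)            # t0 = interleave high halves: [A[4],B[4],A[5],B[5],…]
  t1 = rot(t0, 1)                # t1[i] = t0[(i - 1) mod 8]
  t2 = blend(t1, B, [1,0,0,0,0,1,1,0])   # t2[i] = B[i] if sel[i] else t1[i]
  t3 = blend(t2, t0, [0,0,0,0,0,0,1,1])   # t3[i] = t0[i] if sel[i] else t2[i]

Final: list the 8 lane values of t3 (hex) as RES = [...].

→ t0 |73|c9|5b|cb|2e|88|de|f1|
→ t1 |f1|73|c9|5b|cb|2e|88|de|
→ t2 |89|73|c9|5b|cb|cb|88|de|
→ t3 |89|73|c9|5b|cb|cb|de|f1|

RES = [ 0x89  0x73  0xc9  0x5b  0xcb  0xcb  0xde  0xf1 ]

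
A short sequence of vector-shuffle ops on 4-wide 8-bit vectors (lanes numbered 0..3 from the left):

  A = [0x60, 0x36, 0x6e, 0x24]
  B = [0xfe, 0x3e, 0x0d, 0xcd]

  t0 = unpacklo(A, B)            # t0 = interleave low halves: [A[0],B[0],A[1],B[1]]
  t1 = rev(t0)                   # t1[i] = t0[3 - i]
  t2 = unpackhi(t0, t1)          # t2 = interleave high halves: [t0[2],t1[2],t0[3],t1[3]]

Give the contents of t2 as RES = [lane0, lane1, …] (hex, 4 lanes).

→ t0 |60|fe|36|3e|
→ t1 |3e|36|fe|60|
→ t2 |36|fe|3e|60|

RES = [0x36, 0xfe, 0x3e, 0x60]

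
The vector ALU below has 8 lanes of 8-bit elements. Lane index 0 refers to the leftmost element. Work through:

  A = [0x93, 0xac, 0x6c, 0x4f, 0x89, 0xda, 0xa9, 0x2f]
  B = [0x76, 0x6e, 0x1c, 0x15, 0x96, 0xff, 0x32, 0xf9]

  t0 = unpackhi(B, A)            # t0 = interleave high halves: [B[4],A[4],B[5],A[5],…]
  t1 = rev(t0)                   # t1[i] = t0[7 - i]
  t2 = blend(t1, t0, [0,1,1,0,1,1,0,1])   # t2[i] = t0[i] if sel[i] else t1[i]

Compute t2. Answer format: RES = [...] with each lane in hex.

→ t0 |96|89|ff|da|32|a9|f9|2f|
→ t1 |2f|f9|a9|32|da|ff|89|96|
→ t2 |2f|89|ff|32|32|a9|89|2f|

RES = [0x2f, 0x89, 0xff, 0x32, 0x32, 0xa9, 0x89, 0x2f]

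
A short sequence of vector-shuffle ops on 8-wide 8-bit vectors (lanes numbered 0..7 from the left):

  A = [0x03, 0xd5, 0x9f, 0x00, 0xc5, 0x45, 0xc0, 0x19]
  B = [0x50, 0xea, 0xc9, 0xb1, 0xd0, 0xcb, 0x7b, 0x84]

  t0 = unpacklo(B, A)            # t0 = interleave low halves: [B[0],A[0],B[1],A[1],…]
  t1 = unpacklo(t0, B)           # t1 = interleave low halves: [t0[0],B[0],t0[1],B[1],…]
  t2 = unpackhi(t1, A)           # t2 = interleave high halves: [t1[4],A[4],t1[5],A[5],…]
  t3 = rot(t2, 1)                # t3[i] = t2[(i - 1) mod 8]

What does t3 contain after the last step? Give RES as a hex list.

RES = [0x19, 0xea, 0xc5, 0xc9, 0x45, 0xd5, 0xc0, 0xb1]

→ t0 |50|03|ea|d5|c9|9f|b1|00|
→ t1 |50|50|03|ea|ea|c9|d5|b1|
→ t2 |ea|c5|c9|45|d5|c0|b1|19|
→ t3 |19|ea|c5|c9|45|d5|c0|b1|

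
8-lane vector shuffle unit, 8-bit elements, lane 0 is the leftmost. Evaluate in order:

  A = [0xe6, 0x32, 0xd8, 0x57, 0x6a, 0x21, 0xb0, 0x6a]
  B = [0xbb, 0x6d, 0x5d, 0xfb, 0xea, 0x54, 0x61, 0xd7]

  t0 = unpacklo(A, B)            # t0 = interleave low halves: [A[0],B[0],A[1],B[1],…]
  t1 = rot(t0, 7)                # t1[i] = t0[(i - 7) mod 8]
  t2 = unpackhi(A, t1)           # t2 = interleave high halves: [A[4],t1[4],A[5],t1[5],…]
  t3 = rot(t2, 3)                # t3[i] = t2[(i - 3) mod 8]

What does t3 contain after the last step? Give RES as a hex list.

RES = [0xfb, 0x6a, 0xe6, 0x6a, 0x5d, 0x21, 0x57, 0xb0]

  t0: e6 bb 32 6d d8 5d 57 fb
  t1: bb 32 6d d8 5d 57 fb e6
  t2: 6a 5d 21 57 b0 fb 6a e6
  t3: fb 6a e6 6a 5d 21 57 b0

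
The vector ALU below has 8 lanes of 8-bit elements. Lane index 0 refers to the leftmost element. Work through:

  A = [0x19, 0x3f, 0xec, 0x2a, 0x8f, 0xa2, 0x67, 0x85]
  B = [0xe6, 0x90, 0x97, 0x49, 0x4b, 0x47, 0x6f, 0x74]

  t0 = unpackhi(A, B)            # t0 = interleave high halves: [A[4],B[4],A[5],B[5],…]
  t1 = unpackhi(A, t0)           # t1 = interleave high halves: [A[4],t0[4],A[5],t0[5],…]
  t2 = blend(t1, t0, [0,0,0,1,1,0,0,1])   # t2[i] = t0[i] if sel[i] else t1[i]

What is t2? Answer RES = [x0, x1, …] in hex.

RES = [0x8f, 0x67, 0xa2, 0x47, 0x67, 0x85, 0x85, 0x74]

→ t0 |8f|4b|a2|47|67|6f|85|74|
→ t1 |8f|67|a2|6f|67|85|85|74|
→ t2 |8f|67|a2|47|67|85|85|74|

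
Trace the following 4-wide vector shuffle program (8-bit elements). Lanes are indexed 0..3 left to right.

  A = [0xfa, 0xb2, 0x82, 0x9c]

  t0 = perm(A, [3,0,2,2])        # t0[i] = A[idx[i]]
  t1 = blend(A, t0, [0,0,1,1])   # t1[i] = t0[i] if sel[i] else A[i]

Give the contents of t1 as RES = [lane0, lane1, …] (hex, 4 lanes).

RES = [ 0xfa  0xb2  0x82  0x82 ]

  t0: 9c fa 82 82
  t1: fa b2 82 82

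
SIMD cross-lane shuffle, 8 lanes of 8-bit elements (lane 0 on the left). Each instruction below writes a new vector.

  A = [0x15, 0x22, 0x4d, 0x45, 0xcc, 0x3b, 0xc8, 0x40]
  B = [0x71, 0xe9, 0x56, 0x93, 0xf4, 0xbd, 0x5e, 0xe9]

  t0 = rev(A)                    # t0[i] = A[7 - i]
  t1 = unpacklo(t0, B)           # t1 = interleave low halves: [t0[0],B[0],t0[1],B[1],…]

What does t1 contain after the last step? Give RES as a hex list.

t0 = [0x40, 0xc8, 0x3b, 0xcc, 0x45, 0x4d, 0x22, 0x15]
t1 = [0x40, 0x71, 0xc8, 0xe9, 0x3b, 0x56, 0xcc, 0x93]

RES = [ 0x40  0x71  0xc8  0xe9  0x3b  0x56  0xcc  0x93 ]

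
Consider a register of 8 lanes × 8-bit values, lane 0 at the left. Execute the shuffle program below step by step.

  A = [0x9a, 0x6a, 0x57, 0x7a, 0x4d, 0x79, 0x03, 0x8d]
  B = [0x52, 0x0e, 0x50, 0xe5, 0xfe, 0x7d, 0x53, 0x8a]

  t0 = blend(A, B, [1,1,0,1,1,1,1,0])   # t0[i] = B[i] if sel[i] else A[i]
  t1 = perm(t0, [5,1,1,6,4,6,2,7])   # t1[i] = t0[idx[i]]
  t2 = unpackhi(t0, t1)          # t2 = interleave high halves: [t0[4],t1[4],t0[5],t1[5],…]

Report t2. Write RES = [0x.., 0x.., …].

RES = [0xfe, 0xfe, 0x7d, 0x53, 0x53, 0x57, 0x8d, 0x8d]

t0 = [0x52, 0x0e, 0x57, 0xe5, 0xfe, 0x7d, 0x53, 0x8d]
t1 = [0x7d, 0x0e, 0x0e, 0x53, 0xfe, 0x53, 0x57, 0x8d]
t2 = [0xfe, 0xfe, 0x7d, 0x53, 0x53, 0x57, 0x8d, 0x8d]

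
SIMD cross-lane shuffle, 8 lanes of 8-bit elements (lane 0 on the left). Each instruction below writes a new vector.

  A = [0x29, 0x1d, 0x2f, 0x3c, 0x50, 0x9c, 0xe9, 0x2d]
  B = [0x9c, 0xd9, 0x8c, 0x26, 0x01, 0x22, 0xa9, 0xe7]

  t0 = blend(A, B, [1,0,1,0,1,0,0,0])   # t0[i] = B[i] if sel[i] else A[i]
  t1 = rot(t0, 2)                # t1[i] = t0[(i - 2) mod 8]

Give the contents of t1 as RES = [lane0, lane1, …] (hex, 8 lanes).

RES = [0xe9, 0x2d, 0x9c, 0x1d, 0x8c, 0x3c, 0x01, 0x9c]

  t0: 9c 1d 8c 3c 01 9c e9 2d
  t1: e9 2d 9c 1d 8c 3c 01 9c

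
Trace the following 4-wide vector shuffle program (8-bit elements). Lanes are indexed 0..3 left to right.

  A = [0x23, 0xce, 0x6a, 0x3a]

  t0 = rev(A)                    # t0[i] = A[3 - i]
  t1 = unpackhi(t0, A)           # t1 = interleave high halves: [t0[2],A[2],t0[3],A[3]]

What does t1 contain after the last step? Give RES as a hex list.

→ t0 |3a|6a|ce|23|
→ t1 |ce|6a|23|3a|

RES = [ 0xce  0x6a  0x23  0x3a ]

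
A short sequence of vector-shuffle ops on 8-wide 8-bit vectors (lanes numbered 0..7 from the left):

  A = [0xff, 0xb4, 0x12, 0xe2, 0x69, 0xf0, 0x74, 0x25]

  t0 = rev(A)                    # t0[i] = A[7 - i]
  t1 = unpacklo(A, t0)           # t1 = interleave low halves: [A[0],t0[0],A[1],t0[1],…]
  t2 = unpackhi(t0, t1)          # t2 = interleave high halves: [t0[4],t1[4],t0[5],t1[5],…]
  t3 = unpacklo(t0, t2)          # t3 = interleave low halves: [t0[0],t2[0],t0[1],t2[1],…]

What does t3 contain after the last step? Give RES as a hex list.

RES = [ 0x25  0xe2  0x74  0x12  0xf0  0x12  0x69  0xf0 ]

  t0: 25 74 f0 69 e2 12 b4 ff
  t1: ff 25 b4 74 12 f0 e2 69
  t2: e2 12 12 f0 b4 e2 ff 69
  t3: 25 e2 74 12 f0 12 69 f0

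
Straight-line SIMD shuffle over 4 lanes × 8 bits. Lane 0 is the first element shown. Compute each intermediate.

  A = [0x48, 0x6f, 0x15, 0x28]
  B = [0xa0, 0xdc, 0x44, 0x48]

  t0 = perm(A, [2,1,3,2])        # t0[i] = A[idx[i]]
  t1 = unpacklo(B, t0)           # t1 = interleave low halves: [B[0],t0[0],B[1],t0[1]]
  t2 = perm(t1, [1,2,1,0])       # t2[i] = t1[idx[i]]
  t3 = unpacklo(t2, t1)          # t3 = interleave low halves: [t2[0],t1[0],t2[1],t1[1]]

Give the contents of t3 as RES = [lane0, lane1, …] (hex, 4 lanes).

→ t0 |15|6f|28|15|
→ t1 |a0|15|dc|6f|
→ t2 |15|dc|15|a0|
→ t3 |15|a0|dc|15|

RES = [ 0x15  0xa0  0xdc  0x15 ]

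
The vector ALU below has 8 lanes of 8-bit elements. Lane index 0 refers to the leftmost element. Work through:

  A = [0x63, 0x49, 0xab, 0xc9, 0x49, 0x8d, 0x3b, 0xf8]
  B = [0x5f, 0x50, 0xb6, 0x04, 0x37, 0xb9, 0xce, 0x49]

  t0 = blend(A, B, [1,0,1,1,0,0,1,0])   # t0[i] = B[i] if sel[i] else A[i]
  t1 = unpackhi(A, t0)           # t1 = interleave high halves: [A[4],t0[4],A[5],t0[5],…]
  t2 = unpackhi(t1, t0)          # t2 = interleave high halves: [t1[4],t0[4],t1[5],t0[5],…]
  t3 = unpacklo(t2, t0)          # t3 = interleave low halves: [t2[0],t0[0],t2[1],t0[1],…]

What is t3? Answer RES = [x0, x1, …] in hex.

RES = [0x3b, 0x5f, 0x49, 0x49, 0xce, 0xb6, 0x8d, 0x04]

→ t0 |5f|49|b6|04|49|8d|ce|f8|
→ t1 |49|49|8d|8d|3b|ce|f8|f8|
→ t2 |3b|49|ce|8d|f8|ce|f8|f8|
→ t3 |3b|5f|49|49|ce|b6|8d|04|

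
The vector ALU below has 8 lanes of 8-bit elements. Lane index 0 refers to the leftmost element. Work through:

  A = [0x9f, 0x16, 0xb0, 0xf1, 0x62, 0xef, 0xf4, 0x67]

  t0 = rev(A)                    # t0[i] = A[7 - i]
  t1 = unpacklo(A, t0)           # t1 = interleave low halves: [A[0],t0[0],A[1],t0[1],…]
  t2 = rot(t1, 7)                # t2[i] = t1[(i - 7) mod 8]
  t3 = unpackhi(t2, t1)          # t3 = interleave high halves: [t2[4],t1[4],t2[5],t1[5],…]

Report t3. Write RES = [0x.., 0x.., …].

RES = [ 0xef  0xb0  0xf1  0xef  0x62  0xf1  0x9f  0x62 ]

→ t0 |67|f4|ef|62|f1|b0|16|9f|
→ t1 |9f|67|16|f4|b0|ef|f1|62|
→ t2 |67|16|f4|b0|ef|f1|62|9f|
→ t3 |ef|b0|f1|ef|62|f1|9f|62|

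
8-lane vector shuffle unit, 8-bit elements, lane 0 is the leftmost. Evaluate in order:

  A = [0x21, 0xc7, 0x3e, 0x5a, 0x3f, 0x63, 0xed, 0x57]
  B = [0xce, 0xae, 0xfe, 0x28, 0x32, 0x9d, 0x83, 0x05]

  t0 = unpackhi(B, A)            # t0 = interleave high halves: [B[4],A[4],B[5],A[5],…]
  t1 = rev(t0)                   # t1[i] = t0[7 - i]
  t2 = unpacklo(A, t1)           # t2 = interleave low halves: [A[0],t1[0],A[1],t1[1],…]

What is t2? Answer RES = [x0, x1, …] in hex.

RES = [0x21, 0x57, 0xc7, 0x05, 0x3e, 0xed, 0x5a, 0x83]

t0 = [0x32, 0x3f, 0x9d, 0x63, 0x83, 0xed, 0x05, 0x57]
t1 = [0x57, 0x05, 0xed, 0x83, 0x63, 0x9d, 0x3f, 0x32]
t2 = [0x21, 0x57, 0xc7, 0x05, 0x3e, 0xed, 0x5a, 0x83]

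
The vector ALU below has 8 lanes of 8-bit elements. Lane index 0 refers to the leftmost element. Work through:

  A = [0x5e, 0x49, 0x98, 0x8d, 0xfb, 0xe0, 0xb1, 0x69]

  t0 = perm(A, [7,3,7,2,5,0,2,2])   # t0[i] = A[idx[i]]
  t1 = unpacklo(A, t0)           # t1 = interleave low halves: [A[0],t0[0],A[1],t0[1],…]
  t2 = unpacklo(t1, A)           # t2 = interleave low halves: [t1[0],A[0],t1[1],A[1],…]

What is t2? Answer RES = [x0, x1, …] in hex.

  t0: 69 8d 69 98 e0 5e 98 98
  t1: 5e 69 49 8d 98 69 8d 98
  t2: 5e 5e 69 49 49 98 8d 8d

RES = [0x5e, 0x5e, 0x69, 0x49, 0x49, 0x98, 0x8d, 0x8d]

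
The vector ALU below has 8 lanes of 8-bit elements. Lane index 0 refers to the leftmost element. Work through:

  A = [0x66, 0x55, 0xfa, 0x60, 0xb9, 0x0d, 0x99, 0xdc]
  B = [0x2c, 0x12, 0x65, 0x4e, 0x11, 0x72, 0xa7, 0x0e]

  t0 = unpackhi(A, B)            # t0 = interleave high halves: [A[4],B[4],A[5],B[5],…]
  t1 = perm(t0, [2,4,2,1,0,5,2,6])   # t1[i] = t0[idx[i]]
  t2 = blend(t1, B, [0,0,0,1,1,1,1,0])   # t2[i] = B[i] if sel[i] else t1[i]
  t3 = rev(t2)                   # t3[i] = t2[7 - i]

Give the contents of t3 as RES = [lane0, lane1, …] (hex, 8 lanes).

RES = [ 0xdc  0xa7  0x72  0x11  0x4e  0x0d  0x99  0x0d ]

  t0: b9 11 0d 72 99 a7 dc 0e
  t1: 0d 99 0d 11 b9 a7 0d dc
  t2: 0d 99 0d 4e 11 72 a7 dc
  t3: dc a7 72 11 4e 0d 99 0d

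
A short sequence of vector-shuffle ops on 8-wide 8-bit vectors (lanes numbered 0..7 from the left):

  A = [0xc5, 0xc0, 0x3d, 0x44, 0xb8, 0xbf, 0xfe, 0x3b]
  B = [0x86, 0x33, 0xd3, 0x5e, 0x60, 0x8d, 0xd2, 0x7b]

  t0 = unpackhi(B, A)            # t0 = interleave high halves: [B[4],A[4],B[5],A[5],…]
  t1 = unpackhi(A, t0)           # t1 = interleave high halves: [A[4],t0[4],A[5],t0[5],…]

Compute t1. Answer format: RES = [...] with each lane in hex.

RES = [ 0xb8  0xd2  0xbf  0xfe  0xfe  0x7b  0x3b  0x3b ]

t0 = [0x60, 0xb8, 0x8d, 0xbf, 0xd2, 0xfe, 0x7b, 0x3b]
t1 = [0xb8, 0xd2, 0xbf, 0xfe, 0xfe, 0x7b, 0x3b, 0x3b]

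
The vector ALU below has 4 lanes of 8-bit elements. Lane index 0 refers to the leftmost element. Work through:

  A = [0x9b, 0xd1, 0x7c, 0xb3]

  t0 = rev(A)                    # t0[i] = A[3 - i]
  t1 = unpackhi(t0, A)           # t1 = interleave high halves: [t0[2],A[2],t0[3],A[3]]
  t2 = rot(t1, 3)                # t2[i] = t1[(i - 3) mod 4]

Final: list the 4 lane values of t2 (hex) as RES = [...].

RES = [0x7c, 0x9b, 0xb3, 0xd1]

  t0: b3 7c d1 9b
  t1: d1 7c 9b b3
  t2: 7c 9b b3 d1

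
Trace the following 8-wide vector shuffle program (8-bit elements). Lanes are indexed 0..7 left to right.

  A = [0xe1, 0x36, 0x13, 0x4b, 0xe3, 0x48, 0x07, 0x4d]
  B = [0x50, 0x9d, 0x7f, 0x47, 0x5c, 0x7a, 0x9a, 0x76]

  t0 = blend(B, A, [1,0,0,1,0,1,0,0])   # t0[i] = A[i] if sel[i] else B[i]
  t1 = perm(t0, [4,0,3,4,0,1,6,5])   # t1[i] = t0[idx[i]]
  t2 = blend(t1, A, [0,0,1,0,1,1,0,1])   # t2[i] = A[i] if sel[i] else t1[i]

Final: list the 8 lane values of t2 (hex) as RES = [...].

  t0: e1 9d 7f 4b 5c 48 9a 76
  t1: 5c e1 4b 5c e1 9d 9a 48
  t2: 5c e1 13 5c e3 48 9a 4d

RES = [ 0x5c  0xe1  0x13  0x5c  0xe3  0x48  0x9a  0x4d ]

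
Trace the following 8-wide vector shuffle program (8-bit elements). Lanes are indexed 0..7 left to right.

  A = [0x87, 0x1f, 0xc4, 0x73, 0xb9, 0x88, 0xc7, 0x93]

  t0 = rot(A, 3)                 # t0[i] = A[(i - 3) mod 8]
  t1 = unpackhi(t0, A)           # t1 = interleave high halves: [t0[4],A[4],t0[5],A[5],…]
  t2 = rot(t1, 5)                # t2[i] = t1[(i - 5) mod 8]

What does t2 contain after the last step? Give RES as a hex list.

RES = [ 0x88  0x73  0xc7  0xb9  0x93  0x1f  0xb9  0xc4 ]

  t0: 88 c7 93 87 1f c4 73 b9
  t1: 1f b9 c4 88 73 c7 b9 93
  t2: 88 73 c7 b9 93 1f b9 c4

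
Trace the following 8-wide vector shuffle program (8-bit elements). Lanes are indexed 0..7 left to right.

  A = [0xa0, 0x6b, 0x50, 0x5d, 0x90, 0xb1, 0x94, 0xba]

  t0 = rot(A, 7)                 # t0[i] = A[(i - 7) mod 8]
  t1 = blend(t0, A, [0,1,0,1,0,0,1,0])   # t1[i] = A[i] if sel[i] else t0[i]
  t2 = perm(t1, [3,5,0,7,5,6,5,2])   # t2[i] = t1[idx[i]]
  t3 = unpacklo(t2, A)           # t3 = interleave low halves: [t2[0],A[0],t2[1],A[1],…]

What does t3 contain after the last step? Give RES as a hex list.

RES = [ 0x5d  0xa0  0x94  0x6b  0x6b  0x50  0xa0  0x5d ]

t0 = [0x6b, 0x50, 0x5d, 0x90, 0xb1, 0x94, 0xba, 0xa0]
t1 = [0x6b, 0x6b, 0x5d, 0x5d, 0xb1, 0x94, 0x94, 0xa0]
t2 = [0x5d, 0x94, 0x6b, 0xa0, 0x94, 0x94, 0x94, 0x5d]
t3 = [0x5d, 0xa0, 0x94, 0x6b, 0x6b, 0x50, 0xa0, 0x5d]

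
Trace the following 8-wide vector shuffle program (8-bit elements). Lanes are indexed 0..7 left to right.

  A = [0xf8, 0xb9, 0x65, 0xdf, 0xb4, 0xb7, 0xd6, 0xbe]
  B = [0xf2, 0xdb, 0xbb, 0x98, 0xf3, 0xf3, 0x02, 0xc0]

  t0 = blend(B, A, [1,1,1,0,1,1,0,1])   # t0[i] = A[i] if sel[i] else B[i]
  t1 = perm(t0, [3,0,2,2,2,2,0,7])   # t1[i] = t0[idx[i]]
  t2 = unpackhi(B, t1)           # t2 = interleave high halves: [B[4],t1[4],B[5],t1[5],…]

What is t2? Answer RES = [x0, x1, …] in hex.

RES = [ 0xf3  0x65  0xf3  0x65  0x02  0xf8  0xc0  0xbe ]

t0 = [0xf8, 0xb9, 0x65, 0x98, 0xb4, 0xb7, 0x02, 0xbe]
t1 = [0x98, 0xf8, 0x65, 0x65, 0x65, 0x65, 0xf8, 0xbe]
t2 = [0xf3, 0x65, 0xf3, 0x65, 0x02, 0xf8, 0xc0, 0xbe]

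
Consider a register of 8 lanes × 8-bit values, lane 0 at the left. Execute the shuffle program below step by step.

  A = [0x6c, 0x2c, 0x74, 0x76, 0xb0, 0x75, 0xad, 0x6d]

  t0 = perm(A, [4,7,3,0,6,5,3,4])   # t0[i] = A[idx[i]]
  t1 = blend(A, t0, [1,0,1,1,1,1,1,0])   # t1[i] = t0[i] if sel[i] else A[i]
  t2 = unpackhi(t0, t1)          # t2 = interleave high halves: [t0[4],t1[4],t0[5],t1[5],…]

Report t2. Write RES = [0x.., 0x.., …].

→ t0 |b0|6d|76|6c|ad|75|76|b0|
→ t1 |b0|2c|76|6c|ad|75|76|6d|
→ t2 |ad|ad|75|75|76|76|b0|6d|

RES = [0xad, 0xad, 0x75, 0x75, 0x76, 0x76, 0xb0, 0x6d]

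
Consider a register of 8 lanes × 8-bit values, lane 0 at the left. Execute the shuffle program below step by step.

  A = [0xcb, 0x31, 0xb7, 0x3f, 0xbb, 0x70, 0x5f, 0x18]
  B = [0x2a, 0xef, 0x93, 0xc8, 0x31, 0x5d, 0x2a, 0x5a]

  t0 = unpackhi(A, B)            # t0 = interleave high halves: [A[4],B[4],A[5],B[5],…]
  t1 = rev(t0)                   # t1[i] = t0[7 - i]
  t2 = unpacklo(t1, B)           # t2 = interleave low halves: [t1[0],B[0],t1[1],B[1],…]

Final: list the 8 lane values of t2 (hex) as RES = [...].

→ t0 |bb|31|70|5d|5f|2a|18|5a|
→ t1 |5a|18|2a|5f|5d|70|31|bb|
→ t2 |5a|2a|18|ef|2a|93|5f|c8|

RES = [0x5a, 0x2a, 0x18, 0xef, 0x2a, 0x93, 0x5f, 0xc8]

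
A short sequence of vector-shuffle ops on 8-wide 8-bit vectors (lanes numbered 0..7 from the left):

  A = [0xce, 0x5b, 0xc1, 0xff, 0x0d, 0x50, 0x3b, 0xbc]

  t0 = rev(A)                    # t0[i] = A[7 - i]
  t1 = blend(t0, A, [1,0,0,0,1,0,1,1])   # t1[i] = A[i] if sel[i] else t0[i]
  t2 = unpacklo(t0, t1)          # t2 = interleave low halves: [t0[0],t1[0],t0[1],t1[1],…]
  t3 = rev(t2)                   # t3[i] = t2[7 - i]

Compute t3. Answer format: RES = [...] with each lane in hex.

→ t0 |bc|3b|50|0d|ff|c1|5b|ce|
→ t1 |ce|3b|50|0d|0d|c1|3b|bc|
→ t2 |bc|ce|3b|3b|50|50|0d|0d|
→ t3 |0d|0d|50|50|3b|3b|ce|bc|

RES = [0x0d, 0x0d, 0x50, 0x50, 0x3b, 0x3b, 0xce, 0xbc]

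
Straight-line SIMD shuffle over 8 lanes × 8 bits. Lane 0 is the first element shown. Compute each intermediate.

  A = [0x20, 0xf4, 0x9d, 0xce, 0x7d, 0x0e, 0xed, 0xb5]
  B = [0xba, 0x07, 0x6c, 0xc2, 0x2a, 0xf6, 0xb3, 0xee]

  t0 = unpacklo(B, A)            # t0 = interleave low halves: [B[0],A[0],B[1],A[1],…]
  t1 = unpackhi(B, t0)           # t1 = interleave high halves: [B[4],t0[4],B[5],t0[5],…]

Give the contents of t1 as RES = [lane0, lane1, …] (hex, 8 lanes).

RES = [ 0x2a  0x6c  0xf6  0x9d  0xb3  0xc2  0xee  0xce ]

  t0: ba 20 07 f4 6c 9d c2 ce
  t1: 2a 6c f6 9d b3 c2 ee ce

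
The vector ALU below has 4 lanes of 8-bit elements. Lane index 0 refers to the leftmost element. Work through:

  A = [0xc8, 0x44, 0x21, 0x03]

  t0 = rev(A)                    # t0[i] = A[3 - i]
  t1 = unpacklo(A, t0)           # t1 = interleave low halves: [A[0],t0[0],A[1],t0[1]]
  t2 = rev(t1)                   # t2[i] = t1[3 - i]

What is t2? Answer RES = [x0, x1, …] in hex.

RES = [0x21, 0x44, 0x03, 0xc8]

t0 = [0x03, 0x21, 0x44, 0xc8]
t1 = [0xc8, 0x03, 0x44, 0x21]
t2 = [0x21, 0x44, 0x03, 0xc8]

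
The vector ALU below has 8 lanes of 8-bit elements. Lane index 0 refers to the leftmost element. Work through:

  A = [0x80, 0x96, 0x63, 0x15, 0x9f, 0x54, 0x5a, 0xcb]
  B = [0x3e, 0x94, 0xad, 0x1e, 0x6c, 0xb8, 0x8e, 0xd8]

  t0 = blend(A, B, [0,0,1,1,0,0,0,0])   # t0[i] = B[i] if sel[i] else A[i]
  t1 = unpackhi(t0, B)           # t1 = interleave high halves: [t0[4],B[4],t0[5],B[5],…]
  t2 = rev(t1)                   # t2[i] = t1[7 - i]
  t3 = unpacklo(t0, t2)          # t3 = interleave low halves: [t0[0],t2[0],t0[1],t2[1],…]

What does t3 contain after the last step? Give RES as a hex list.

t0 = [0x80, 0x96, 0xad, 0x1e, 0x9f, 0x54, 0x5a, 0xcb]
t1 = [0x9f, 0x6c, 0x54, 0xb8, 0x5a, 0x8e, 0xcb, 0xd8]
t2 = [0xd8, 0xcb, 0x8e, 0x5a, 0xb8, 0x54, 0x6c, 0x9f]
t3 = [0x80, 0xd8, 0x96, 0xcb, 0xad, 0x8e, 0x1e, 0x5a]

RES = [ 0x80  0xd8  0x96  0xcb  0xad  0x8e  0x1e  0x5a ]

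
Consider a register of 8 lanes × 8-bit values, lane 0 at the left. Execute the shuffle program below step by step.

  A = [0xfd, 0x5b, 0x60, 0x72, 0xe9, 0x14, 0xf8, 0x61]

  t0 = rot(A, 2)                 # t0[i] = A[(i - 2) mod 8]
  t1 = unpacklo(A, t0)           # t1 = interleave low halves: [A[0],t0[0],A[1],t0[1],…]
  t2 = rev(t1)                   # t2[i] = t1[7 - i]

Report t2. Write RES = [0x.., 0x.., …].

RES = [0x5b, 0x72, 0xfd, 0x60, 0x61, 0x5b, 0xf8, 0xfd]

→ t0 |f8|61|fd|5b|60|72|e9|14|
→ t1 |fd|f8|5b|61|60|fd|72|5b|
→ t2 |5b|72|fd|60|61|5b|f8|fd|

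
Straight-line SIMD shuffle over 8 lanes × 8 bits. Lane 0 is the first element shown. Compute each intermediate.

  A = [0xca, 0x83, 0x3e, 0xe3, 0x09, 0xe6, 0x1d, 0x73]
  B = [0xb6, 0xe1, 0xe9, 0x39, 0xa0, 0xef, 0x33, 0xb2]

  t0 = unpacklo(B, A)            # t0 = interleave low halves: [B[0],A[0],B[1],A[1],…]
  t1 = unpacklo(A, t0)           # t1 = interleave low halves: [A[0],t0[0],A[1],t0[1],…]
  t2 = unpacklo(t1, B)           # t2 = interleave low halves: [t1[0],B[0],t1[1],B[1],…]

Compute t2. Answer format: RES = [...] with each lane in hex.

RES = [ 0xca  0xb6  0xb6  0xe1  0x83  0xe9  0xca  0x39 ]

  t0: b6 ca e1 83 e9 3e 39 e3
  t1: ca b6 83 ca 3e e1 e3 83
  t2: ca b6 b6 e1 83 e9 ca 39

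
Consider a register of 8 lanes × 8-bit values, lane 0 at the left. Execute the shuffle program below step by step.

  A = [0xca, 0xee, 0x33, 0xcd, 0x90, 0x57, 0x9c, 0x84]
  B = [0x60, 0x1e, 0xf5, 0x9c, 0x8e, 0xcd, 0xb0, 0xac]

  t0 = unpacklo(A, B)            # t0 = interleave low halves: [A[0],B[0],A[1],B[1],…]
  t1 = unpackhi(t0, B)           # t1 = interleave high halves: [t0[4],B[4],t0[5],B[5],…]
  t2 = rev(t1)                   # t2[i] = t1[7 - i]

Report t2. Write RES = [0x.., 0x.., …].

  t0: ca 60 ee 1e 33 f5 cd 9c
  t1: 33 8e f5 cd cd b0 9c ac
  t2: ac 9c b0 cd cd f5 8e 33

RES = [0xac, 0x9c, 0xb0, 0xcd, 0xcd, 0xf5, 0x8e, 0x33]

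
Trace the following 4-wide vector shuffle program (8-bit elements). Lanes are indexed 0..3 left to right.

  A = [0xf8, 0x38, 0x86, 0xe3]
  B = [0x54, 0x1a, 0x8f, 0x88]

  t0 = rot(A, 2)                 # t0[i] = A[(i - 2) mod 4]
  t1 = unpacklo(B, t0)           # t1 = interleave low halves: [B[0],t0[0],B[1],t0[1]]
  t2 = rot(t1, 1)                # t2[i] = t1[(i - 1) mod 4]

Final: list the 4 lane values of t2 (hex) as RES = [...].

  t0: 86 e3 f8 38
  t1: 54 86 1a e3
  t2: e3 54 86 1a

RES = [ 0xe3  0x54  0x86  0x1a ]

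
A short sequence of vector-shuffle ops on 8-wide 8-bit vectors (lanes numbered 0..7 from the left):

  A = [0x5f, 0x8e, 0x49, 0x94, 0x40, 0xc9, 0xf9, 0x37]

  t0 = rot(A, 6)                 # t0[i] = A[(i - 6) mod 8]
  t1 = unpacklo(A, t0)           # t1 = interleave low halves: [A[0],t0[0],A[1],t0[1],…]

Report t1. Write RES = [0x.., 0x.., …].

RES = [ 0x5f  0x49  0x8e  0x94  0x49  0x40  0x94  0xc9 ]

  t0: 49 94 40 c9 f9 37 5f 8e
  t1: 5f 49 8e 94 49 40 94 c9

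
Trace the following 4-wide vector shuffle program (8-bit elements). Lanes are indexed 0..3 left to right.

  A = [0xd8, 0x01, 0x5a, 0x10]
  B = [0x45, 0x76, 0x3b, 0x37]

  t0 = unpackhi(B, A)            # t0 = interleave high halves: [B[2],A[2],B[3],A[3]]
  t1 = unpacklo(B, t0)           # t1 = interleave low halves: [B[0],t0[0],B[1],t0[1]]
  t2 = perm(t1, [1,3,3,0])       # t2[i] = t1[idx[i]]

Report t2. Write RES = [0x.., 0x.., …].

t0 = [0x3b, 0x5a, 0x37, 0x10]
t1 = [0x45, 0x3b, 0x76, 0x5a]
t2 = [0x3b, 0x5a, 0x5a, 0x45]

RES = [ 0x3b  0x5a  0x5a  0x45 ]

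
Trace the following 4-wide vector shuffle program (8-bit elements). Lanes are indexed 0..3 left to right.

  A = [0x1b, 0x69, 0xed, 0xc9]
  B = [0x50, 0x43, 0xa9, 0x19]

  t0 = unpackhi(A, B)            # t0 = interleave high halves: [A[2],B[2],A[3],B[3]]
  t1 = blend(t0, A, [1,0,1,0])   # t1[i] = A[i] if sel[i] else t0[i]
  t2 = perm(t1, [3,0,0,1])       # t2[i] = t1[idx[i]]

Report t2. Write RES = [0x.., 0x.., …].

t0 = [0xed, 0xa9, 0xc9, 0x19]
t1 = [0x1b, 0xa9, 0xed, 0x19]
t2 = [0x19, 0x1b, 0x1b, 0xa9]

RES = [ 0x19  0x1b  0x1b  0xa9 ]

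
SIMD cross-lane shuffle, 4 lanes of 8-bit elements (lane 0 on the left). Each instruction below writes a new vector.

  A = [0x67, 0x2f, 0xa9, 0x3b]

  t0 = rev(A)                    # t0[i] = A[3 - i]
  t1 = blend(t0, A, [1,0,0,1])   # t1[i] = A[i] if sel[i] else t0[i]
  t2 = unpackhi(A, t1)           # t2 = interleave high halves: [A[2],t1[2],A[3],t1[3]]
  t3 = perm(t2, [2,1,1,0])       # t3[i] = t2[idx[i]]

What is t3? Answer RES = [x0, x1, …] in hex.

  t0: 3b a9 2f 67
  t1: 67 a9 2f 3b
  t2: a9 2f 3b 3b
  t3: 3b 2f 2f a9

RES = [0x3b, 0x2f, 0x2f, 0xa9]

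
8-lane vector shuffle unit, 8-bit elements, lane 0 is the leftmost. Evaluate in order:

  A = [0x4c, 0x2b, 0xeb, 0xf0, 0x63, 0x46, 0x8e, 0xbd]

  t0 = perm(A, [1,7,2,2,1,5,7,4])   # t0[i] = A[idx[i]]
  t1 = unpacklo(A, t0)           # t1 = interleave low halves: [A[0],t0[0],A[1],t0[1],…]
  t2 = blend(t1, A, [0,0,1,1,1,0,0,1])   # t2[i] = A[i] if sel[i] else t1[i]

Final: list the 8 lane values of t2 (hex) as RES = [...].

RES = [0x4c, 0x2b, 0xeb, 0xf0, 0x63, 0xeb, 0xf0, 0xbd]

t0 = [0x2b, 0xbd, 0xeb, 0xeb, 0x2b, 0x46, 0xbd, 0x63]
t1 = [0x4c, 0x2b, 0x2b, 0xbd, 0xeb, 0xeb, 0xf0, 0xeb]
t2 = [0x4c, 0x2b, 0xeb, 0xf0, 0x63, 0xeb, 0xf0, 0xbd]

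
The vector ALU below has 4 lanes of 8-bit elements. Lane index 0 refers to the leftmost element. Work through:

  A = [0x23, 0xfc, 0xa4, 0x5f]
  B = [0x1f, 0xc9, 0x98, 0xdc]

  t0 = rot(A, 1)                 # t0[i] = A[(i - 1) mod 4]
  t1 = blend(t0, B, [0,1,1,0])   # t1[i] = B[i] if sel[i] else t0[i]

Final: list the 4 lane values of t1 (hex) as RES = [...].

RES = [ 0x5f  0xc9  0x98  0xa4 ]

  t0: 5f 23 fc a4
  t1: 5f c9 98 a4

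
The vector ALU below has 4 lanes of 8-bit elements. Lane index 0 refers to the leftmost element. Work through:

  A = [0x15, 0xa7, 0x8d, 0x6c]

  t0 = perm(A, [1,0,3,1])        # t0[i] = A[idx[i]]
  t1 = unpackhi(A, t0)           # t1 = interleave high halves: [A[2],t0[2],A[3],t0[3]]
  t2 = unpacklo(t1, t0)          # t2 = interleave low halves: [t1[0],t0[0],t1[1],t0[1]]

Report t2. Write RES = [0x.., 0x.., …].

RES = [0x8d, 0xa7, 0x6c, 0x15]

t0 = [0xa7, 0x15, 0x6c, 0xa7]
t1 = [0x8d, 0x6c, 0x6c, 0xa7]
t2 = [0x8d, 0xa7, 0x6c, 0x15]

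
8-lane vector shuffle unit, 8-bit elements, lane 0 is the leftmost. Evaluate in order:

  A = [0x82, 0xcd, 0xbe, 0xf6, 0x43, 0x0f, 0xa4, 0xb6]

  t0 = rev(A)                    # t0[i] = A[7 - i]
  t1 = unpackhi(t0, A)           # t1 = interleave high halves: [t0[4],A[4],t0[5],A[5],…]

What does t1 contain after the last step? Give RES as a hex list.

→ t0 |b6|a4|0f|43|f6|be|cd|82|
→ t1 |f6|43|be|0f|cd|a4|82|b6|

RES = [ 0xf6  0x43  0xbe  0x0f  0xcd  0xa4  0x82  0xb6 ]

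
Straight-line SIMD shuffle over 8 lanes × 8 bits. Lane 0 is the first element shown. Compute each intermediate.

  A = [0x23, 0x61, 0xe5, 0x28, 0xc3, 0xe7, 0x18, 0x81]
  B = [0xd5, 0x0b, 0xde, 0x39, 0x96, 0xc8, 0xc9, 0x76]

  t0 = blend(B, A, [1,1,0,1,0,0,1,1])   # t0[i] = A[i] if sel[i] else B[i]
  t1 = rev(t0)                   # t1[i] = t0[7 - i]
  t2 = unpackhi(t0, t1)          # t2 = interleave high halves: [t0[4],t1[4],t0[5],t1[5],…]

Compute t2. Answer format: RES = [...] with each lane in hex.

RES = [0x96, 0x28, 0xc8, 0xde, 0x18, 0x61, 0x81, 0x23]

→ t0 |23|61|de|28|96|c8|18|81|
→ t1 |81|18|c8|96|28|de|61|23|
→ t2 |96|28|c8|de|18|61|81|23|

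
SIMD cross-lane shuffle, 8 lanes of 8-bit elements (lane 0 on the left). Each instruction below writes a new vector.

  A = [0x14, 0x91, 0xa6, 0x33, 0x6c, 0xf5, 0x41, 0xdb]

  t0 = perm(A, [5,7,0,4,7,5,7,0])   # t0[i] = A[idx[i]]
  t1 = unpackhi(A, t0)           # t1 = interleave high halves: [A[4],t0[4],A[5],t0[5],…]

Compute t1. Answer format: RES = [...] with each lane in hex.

RES = [0x6c, 0xdb, 0xf5, 0xf5, 0x41, 0xdb, 0xdb, 0x14]

t0 = [0xf5, 0xdb, 0x14, 0x6c, 0xdb, 0xf5, 0xdb, 0x14]
t1 = [0x6c, 0xdb, 0xf5, 0xf5, 0x41, 0xdb, 0xdb, 0x14]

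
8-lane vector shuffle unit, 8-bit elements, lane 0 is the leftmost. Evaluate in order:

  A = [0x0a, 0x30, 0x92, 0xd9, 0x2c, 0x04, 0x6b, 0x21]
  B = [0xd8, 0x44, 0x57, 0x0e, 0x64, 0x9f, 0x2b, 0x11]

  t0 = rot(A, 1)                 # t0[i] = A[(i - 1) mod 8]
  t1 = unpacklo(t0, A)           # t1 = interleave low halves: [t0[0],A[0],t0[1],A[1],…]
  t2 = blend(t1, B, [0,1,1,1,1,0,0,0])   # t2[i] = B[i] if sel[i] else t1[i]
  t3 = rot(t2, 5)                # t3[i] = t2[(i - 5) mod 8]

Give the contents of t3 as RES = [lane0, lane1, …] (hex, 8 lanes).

RES = [ 0x0e  0x64  0x92  0x92  0xd9  0x21  0x44  0x57 ]

t0 = [0x21, 0x0a, 0x30, 0x92, 0xd9, 0x2c, 0x04, 0x6b]
t1 = [0x21, 0x0a, 0x0a, 0x30, 0x30, 0x92, 0x92, 0xd9]
t2 = [0x21, 0x44, 0x57, 0x0e, 0x64, 0x92, 0x92, 0xd9]
t3 = [0x0e, 0x64, 0x92, 0x92, 0xd9, 0x21, 0x44, 0x57]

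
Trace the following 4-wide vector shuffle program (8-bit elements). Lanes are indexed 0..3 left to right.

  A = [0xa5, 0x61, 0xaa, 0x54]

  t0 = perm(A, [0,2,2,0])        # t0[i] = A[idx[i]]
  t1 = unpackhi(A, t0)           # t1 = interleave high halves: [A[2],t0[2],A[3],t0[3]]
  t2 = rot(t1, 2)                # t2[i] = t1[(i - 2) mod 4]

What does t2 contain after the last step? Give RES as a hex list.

→ t0 |a5|aa|aa|a5|
→ t1 |aa|aa|54|a5|
→ t2 |54|a5|aa|aa|

RES = [ 0x54  0xa5  0xaa  0xaa ]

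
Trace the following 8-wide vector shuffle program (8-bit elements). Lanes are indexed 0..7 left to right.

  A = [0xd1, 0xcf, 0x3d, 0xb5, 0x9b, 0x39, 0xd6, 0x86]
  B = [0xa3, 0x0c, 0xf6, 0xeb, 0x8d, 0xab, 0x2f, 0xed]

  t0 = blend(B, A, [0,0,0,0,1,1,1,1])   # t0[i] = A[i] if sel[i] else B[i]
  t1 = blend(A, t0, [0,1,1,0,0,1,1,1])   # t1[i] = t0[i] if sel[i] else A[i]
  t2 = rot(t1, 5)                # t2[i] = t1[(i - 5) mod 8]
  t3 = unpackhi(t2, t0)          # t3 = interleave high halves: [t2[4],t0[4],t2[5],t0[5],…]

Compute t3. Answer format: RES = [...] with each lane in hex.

→ t0 |a3|0c|f6|eb|9b|39|d6|86|
→ t1 |d1|0c|f6|b5|9b|39|d6|86|
→ t2 |b5|9b|39|d6|86|d1|0c|f6|
→ t3 |86|9b|d1|39|0c|d6|f6|86|

RES = [0x86, 0x9b, 0xd1, 0x39, 0x0c, 0xd6, 0xf6, 0x86]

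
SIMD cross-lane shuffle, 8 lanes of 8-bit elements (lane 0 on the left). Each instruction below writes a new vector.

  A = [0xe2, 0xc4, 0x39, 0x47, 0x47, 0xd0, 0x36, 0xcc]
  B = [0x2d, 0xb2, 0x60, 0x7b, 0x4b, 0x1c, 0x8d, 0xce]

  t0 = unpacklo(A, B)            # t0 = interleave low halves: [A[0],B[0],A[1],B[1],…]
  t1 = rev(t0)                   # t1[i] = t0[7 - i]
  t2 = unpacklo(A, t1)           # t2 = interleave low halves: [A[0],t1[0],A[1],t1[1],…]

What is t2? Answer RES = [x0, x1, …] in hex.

RES = [0xe2, 0x7b, 0xc4, 0x47, 0x39, 0x60, 0x47, 0x39]

t0 = [0xe2, 0x2d, 0xc4, 0xb2, 0x39, 0x60, 0x47, 0x7b]
t1 = [0x7b, 0x47, 0x60, 0x39, 0xb2, 0xc4, 0x2d, 0xe2]
t2 = [0xe2, 0x7b, 0xc4, 0x47, 0x39, 0x60, 0x47, 0x39]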